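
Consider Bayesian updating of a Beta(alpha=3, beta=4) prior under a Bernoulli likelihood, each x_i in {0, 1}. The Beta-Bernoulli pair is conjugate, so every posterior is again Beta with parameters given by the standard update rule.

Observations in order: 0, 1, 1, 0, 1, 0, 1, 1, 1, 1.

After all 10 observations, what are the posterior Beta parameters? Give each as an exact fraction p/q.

alpha=10, beta=7

obs 1: x=0 → posterior Beta(3, 5)
obs 2: x=1 → posterior Beta(4, 5)
obs 3: x=1 → posterior Beta(5, 5)
obs 4: x=0 → posterior Beta(5, 6)
obs 5: x=1 → posterior Beta(6, 6)
obs 6: x=0 → posterior Beta(6, 7)
obs 7: x=1 → posterior Beta(7, 7)
obs 8: x=1 → posterior Beta(8, 7)
obs 9: x=1 → posterior Beta(9, 7)
obs 10: x=1 → posterior Beta(10, 7)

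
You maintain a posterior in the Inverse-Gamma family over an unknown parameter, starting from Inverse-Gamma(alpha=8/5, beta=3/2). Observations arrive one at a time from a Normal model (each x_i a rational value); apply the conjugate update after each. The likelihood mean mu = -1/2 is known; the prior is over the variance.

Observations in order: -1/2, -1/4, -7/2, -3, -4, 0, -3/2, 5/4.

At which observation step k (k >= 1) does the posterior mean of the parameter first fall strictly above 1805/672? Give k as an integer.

k = 3

obs 1: x=-1/2 → posterior Inverse-Gamma(21/10, 3/2)
obs 2: x=-1/4 → posterior Inverse-Gamma(13/5, 49/32)
obs 3: x=-7/2 → posterior Inverse-Gamma(31/10, 193/32)
obs 4: x=-3 → posterior Inverse-Gamma(18/5, 293/32)
obs 5: x=-4 → posterior Inverse-Gamma(41/10, 489/32)
obs 6: x=0 → posterior Inverse-Gamma(23/5, 493/32)
obs 7: x=-3/2 → posterior Inverse-Gamma(51/10, 509/32)
obs 8: x=5/4 → posterior Inverse-Gamma(28/5, 279/16)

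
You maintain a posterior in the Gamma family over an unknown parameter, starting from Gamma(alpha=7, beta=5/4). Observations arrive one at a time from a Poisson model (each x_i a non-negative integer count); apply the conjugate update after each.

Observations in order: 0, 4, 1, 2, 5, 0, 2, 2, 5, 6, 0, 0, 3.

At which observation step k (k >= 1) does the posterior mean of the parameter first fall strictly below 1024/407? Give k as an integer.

obs 1: x=0 → posterior Gamma(7, 9/4)
obs 2: x=4 → posterior Gamma(11, 13/4)
obs 3: x=1 → posterior Gamma(12, 17/4)
obs 4: x=2 → posterior Gamma(14, 21/4)
obs 5: x=5 → posterior Gamma(19, 25/4)
obs 6: x=0 → posterior Gamma(19, 29/4)
obs 7: x=2 → posterior Gamma(21, 33/4)
obs 8: x=2 → posterior Gamma(23, 37/4)
obs 9: x=5 → posterior Gamma(28, 41/4)
obs 10: x=6 → posterior Gamma(34, 45/4)
obs 11: x=0 → posterior Gamma(34, 49/4)
obs 12: x=0 → posterior Gamma(34, 53/4)
obs 13: x=3 → posterior Gamma(37, 57/4)

k = 8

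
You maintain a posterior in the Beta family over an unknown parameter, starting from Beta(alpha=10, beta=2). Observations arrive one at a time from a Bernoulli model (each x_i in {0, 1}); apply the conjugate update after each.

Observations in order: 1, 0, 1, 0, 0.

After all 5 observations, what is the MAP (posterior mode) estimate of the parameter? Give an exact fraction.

11/15

obs 1: x=1 → posterior Beta(11, 2)
obs 2: x=0 → posterior Beta(11, 3)
obs 3: x=1 → posterior Beta(12, 3)
obs 4: x=0 → posterior Beta(12, 4)
obs 5: x=0 → posterior Beta(12, 5)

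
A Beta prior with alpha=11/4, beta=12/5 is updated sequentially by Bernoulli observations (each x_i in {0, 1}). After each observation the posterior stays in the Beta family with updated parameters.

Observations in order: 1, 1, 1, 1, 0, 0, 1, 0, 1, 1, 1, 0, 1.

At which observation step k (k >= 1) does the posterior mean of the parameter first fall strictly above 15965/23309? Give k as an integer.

obs 1: x=1 → posterior Beta(15/4, 12/5)
obs 2: x=1 → posterior Beta(19/4, 12/5)
obs 3: x=1 → posterior Beta(23/4, 12/5)
obs 4: x=1 → posterior Beta(27/4, 12/5)
obs 5: x=0 → posterior Beta(27/4, 17/5)
obs 6: x=0 → posterior Beta(27/4, 22/5)
obs 7: x=1 → posterior Beta(31/4, 22/5)
obs 8: x=0 → posterior Beta(31/4, 27/5)
obs 9: x=1 → posterior Beta(35/4, 27/5)
obs 10: x=1 → posterior Beta(39/4, 27/5)
obs 11: x=1 → posterior Beta(43/4, 27/5)
obs 12: x=0 → posterior Beta(43/4, 32/5)
obs 13: x=1 → posterior Beta(47/4, 32/5)

k = 3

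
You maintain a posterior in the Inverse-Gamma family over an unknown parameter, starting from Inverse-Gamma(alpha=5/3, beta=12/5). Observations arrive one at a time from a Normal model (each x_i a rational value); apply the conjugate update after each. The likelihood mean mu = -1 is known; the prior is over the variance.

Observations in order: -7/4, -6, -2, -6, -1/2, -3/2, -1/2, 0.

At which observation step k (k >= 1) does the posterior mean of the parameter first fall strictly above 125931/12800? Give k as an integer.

k = 4

obs 1: x=-7/4 → posterior Inverse-Gamma(13/6, 429/160)
obs 2: x=-6 → posterior Inverse-Gamma(8/3, 2429/160)
obs 3: x=-2 → posterior Inverse-Gamma(19/6, 2509/160)
obs 4: x=-6 → posterior Inverse-Gamma(11/3, 4509/160)
obs 5: x=-1/2 → posterior Inverse-Gamma(25/6, 4529/160)
obs 6: x=-3/2 → posterior Inverse-Gamma(14/3, 4549/160)
obs 7: x=-1/2 → posterior Inverse-Gamma(31/6, 4569/160)
obs 8: x=0 → posterior Inverse-Gamma(17/3, 4649/160)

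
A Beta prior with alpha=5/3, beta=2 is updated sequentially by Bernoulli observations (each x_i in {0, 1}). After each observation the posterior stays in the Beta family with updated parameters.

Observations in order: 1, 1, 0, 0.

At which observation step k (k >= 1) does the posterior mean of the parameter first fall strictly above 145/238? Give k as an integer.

k = 2

obs 1: x=1 → posterior Beta(8/3, 2)
obs 2: x=1 → posterior Beta(11/3, 2)
obs 3: x=0 → posterior Beta(11/3, 3)
obs 4: x=0 → posterior Beta(11/3, 4)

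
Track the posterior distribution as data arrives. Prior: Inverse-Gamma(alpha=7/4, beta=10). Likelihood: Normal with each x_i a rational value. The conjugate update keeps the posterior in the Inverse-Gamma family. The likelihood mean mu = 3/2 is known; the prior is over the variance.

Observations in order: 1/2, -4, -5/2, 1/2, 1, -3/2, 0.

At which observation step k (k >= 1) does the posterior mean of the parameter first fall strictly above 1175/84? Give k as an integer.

k = 2

obs 1: x=1/2 → posterior Inverse-Gamma(9/4, 21/2)
obs 2: x=-4 → posterior Inverse-Gamma(11/4, 205/8)
obs 3: x=-5/2 → posterior Inverse-Gamma(13/4, 269/8)
obs 4: x=1/2 → posterior Inverse-Gamma(15/4, 273/8)
obs 5: x=1 → posterior Inverse-Gamma(17/4, 137/4)
obs 6: x=-3/2 → posterior Inverse-Gamma(19/4, 155/4)
obs 7: x=0 → posterior Inverse-Gamma(21/4, 319/8)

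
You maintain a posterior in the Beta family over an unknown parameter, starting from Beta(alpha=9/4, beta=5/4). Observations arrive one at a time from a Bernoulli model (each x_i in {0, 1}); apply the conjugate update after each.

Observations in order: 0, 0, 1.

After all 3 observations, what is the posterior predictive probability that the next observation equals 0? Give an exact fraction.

1/2

obs 1: x=0 → posterior Beta(9/4, 9/4)
obs 2: x=0 → posterior Beta(9/4, 13/4)
obs 3: x=1 → posterior Beta(13/4, 13/4)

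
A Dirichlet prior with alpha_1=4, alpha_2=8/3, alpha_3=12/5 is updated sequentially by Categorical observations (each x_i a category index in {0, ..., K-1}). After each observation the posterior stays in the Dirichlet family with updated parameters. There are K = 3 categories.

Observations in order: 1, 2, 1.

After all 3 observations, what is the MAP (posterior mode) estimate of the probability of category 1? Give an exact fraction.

55/136

obs 1: x=1 → posterior Dirichlet(4, 11/3, 12/5)
obs 2: x=2 → posterior Dirichlet(4, 11/3, 17/5)
obs 3: x=1 → posterior Dirichlet(4, 14/3, 17/5)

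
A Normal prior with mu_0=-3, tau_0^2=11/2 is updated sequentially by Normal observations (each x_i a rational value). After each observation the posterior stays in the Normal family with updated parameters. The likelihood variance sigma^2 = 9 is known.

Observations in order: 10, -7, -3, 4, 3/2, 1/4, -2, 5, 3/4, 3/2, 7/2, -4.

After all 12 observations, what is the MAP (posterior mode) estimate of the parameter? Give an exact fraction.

obs 1: x=10 → posterior Normal(56/29, 99/29)
obs 2: x=-7 → posterior Normal(-21/40, 99/40)
obs 3: x=-3 → posterior Normal(-18/17, 33/17)
obs 4: x=4 → posterior Normal(-5/31, 99/62)
obs 5: x=3/2 → posterior Normal(13/146, 99/73)
obs 6: x=1/4 → posterior Normal(37/336, 33/28)
obs 7: x=-2 → posterior Normal(-51/380, 99/95)
obs 8: x=5 → posterior Normal(169/424, 99/106)
obs 9: x=3/4 → posterior Normal(101/234, 11/13)
obs 10: x=3/2 → posterior Normal(67/128, 99/128)
obs 11: x=7/2 → posterior Normal(211/278, 99/139)
obs 12: x=-4 → posterior Normal(41/100, 33/50)

41/100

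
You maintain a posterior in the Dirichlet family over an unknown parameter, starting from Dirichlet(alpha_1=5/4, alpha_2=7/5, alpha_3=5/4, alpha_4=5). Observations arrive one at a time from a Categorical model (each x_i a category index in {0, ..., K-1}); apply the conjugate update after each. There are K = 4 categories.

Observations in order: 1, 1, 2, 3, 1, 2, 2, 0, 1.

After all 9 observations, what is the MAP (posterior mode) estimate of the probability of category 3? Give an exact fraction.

obs 1: x=1 → posterior Dirichlet(5/4, 12/5, 5/4, 5)
obs 2: x=1 → posterior Dirichlet(5/4, 17/5, 5/4, 5)
obs 3: x=2 → posterior Dirichlet(5/4, 17/5, 9/4, 5)
obs 4: x=3 → posterior Dirichlet(5/4, 17/5, 9/4, 6)
obs 5: x=1 → posterior Dirichlet(5/4, 22/5, 9/4, 6)
obs 6: x=2 → posterior Dirichlet(5/4, 22/5, 13/4, 6)
obs 7: x=2 → posterior Dirichlet(5/4, 22/5, 17/4, 6)
obs 8: x=0 → posterior Dirichlet(9/4, 22/5, 17/4, 6)
obs 9: x=1 → posterior Dirichlet(9/4, 27/5, 17/4, 6)

50/139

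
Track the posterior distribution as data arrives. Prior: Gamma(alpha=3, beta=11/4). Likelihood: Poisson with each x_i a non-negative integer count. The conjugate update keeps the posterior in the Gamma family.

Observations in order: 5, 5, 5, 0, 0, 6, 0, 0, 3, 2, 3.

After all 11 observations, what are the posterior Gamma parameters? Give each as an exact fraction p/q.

alpha=32, beta=55/4

obs 1: x=5 → posterior Gamma(8, 15/4)
obs 2: x=5 → posterior Gamma(13, 19/4)
obs 3: x=5 → posterior Gamma(18, 23/4)
obs 4: x=0 → posterior Gamma(18, 27/4)
obs 5: x=0 → posterior Gamma(18, 31/4)
obs 6: x=6 → posterior Gamma(24, 35/4)
obs 7: x=0 → posterior Gamma(24, 39/4)
obs 8: x=0 → posterior Gamma(24, 43/4)
obs 9: x=3 → posterior Gamma(27, 47/4)
obs 10: x=2 → posterior Gamma(29, 51/4)
obs 11: x=3 → posterior Gamma(32, 55/4)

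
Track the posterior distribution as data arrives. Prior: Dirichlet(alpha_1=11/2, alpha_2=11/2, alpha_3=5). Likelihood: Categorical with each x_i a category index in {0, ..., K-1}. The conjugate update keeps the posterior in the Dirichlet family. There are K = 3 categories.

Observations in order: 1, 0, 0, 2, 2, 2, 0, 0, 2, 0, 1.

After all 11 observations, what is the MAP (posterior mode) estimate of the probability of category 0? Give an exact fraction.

obs 1: x=1 → posterior Dirichlet(11/2, 13/2, 5)
obs 2: x=0 → posterior Dirichlet(13/2, 13/2, 5)
obs 3: x=0 → posterior Dirichlet(15/2, 13/2, 5)
obs 4: x=2 → posterior Dirichlet(15/2, 13/2, 6)
obs 5: x=2 → posterior Dirichlet(15/2, 13/2, 7)
obs 6: x=2 → posterior Dirichlet(15/2, 13/2, 8)
obs 7: x=0 → posterior Dirichlet(17/2, 13/2, 8)
obs 8: x=0 → posterior Dirichlet(19/2, 13/2, 8)
obs 9: x=2 → posterior Dirichlet(19/2, 13/2, 9)
obs 10: x=0 → posterior Dirichlet(21/2, 13/2, 9)
obs 11: x=1 → posterior Dirichlet(21/2, 15/2, 9)

19/48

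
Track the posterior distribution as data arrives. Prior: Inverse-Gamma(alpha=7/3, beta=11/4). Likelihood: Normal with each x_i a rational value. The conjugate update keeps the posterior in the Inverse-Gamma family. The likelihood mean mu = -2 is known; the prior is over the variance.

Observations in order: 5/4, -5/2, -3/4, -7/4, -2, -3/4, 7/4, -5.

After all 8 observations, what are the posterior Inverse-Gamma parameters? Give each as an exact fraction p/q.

obs 1: x=5/4 → posterior Inverse-Gamma(17/6, 257/32)
obs 2: x=-5/2 → posterior Inverse-Gamma(10/3, 261/32)
obs 3: x=-3/4 → posterior Inverse-Gamma(23/6, 143/16)
obs 4: x=-7/4 → posterior Inverse-Gamma(13/3, 287/32)
obs 5: x=-2 → posterior Inverse-Gamma(29/6, 287/32)
obs 6: x=-3/4 → posterior Inverse-Gamma(16/3, 39/4)
obs 7: x=7/4 → posterior Inverse-Gamma(35/6, 537/32)
obs 8: x=-5 → posterior Inverse-Gamma(19/3, 681/32)

alpha=19/3, beta=681/32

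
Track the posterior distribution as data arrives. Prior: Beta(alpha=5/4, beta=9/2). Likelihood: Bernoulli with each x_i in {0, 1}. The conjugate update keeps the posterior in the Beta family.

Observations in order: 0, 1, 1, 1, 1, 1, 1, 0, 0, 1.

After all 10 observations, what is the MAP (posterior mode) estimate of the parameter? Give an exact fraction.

29/55

obs 1: x=0 → posterior Beta(5/4, 11/2)
obs 2: x=1 → posterior Beta(9/4, 11/2)
obs 3: x=1 → posterior Beta(13/4, 11/2)
obs 4: x=1 → posterior Beta(17/4, 11/2)
obs 5: x=1 → posterior Beta(21/4, 11/2)
obs 6: x=1 → posterior Beta(25/4, 11/2)
obs 7: x=1 → posterior Beta(29/4, 11/2)
obs 8: x=0 → posterior Beta(29/4, 13/2)
obs 9: x=0 → posterior Beta(29/4, 15/2)
obs 10: x=1 → posterior Beta(33/4, 15/2)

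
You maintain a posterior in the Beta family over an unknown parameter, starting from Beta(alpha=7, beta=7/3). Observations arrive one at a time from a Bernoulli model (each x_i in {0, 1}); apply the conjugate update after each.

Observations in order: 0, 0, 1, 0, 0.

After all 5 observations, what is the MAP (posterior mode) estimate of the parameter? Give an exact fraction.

21/37

obs 1: x=0 → posterior Beta(7, 10/3)
obs 2: x=0 → posterior Beta(7, 13/3)
obs 3: x=1 → posterior Beta(8, 13/3)
obs 4: x=0 → posterior Beta(8, 16/3)
obs 5: x=0 → posterior Beta(8, 19/3)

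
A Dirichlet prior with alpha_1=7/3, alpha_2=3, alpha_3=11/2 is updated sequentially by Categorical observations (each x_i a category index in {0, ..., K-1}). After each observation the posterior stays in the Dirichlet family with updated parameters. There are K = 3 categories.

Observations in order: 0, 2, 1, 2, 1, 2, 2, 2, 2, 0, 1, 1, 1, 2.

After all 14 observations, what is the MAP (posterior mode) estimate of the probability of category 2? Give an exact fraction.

69/131

obs 1: x=0 → posterior Dirichlet(10/3, 3, 11/2)
obs 2: x=2 → posterior Dirichlet(10/3, 3, 13/2)
obs 3: x=1 → posterior Dirichlet(10/3, 4, 13/2)
obs 4: x=2 → posterior Dirichlet(10/3, 4, 15/2)
obs 5: x=1 → posterior Dirichlet(10/3, 5, 15/2)
obs 6: x=2 → posterior Dirichlet(10/3, 5, 17/2)
obs 7: x=2 → posterior Dirichlet(10/3, 5, 19/2)
obs 8: x=2 → posterior Dirichlet(10/3, 5, 21/2)
obs 9: x=2 → posterior Dirichlet(10/3, 5, 23/2)
obs 10: x=0 → posterior Dirichlet(13/3, 5, 23/2)
obs 11: x=1 → posterior Dirichlet(13/3, 6, 23/2)
obs 12: x=1 → posterior Dirichlet(13/3, 7, 23/2)
obs 13: x=1 → posterior Dirichlet(13/3, 8, 23/2)
obs 14: x=2 → posterior Dirichlet(13/3, 8, 25/2)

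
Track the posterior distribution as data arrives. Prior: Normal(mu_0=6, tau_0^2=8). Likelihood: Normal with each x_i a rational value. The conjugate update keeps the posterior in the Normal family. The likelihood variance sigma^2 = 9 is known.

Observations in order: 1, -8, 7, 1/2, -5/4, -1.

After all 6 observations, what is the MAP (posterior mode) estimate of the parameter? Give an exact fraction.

40/57

obs 1: x=1 → posterior Normal(62/17, 72/17)
obs 2: x=-8 → posterior Normal(-2/25, 72/25)
obs 3: x=7 → posterior Normal(18/11, 24/11)
obs 4: x=1/2 → posterior Normal(58/41, 72/41)
obs 5: x=-5/4 → posterior Normal(48/49, 72/49)
obs 6: x=-1 → posterior Normal(40/57, 24/19)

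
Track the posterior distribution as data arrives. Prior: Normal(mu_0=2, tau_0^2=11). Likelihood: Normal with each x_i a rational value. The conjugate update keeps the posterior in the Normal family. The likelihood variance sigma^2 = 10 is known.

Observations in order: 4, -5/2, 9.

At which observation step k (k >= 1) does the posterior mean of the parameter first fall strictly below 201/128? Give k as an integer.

obs 1: x=4 → posterior Normal(64/21, 110/21)
obs 2: x=-5/2 → posterior Normal(73/64, 55/16)
obs 3: x=9 → posterior Normal(271/86, 110/43)

k = 2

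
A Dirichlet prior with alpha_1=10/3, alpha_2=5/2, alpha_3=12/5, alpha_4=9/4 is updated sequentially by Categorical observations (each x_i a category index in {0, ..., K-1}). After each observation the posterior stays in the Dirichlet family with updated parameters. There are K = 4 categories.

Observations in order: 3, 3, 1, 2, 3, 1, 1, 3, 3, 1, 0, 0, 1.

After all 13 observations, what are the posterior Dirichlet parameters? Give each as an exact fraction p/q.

alpha_1=16/3, alpha_2=15/2, alpha_3=17/5, alpha_4=29/4

obs 1: x=3 → posterior Dirichlet(10/3, 5/2, 12/5, 13/4)
obs 2: x=3 → posterior Dirichlet(10/3, 5/2, 12/5, 17/4)
obs 3: x=1 → posterior Dirichlet(10/3, 7/2, 12/5, 17/4)
obs 4: x=2 → posterior Dirichlet(10/3, 7/2, 17/5, 17/4)
obs 5: x=3 → posterior Dirichlet(10/3, 7/2, 17/5, 21/4)
obs 6: x=1 → posterior Dirichlet(10/3, 9/2, 17/5, 21/4)
obs 7: x=1 → posterior Dirichlet(10/3, 11/2, 17/5, 21/4)
obs 8: x=3 → posterior Dirichlet(10/3, 11/2, 17/5, 25/4)
obs 9: x=3 → posterior Dirichlet(10/3, 11/2, 17/5, 29/4)
obs 10: x=1 → posterior Dirichlet(10/3, 13/2, 17/5, 29/4)
obs 11: x=0 → posterior Dirichlet(13/3, 13/2, 17/5, 29/4)
obs 12: x=0 → posterior Dirichlet(16/3, 13/2, 17/5, 29/4)
obs 13: x=1 → posterior Dirichlet(16/3, 15/2, 17/5, 29/4)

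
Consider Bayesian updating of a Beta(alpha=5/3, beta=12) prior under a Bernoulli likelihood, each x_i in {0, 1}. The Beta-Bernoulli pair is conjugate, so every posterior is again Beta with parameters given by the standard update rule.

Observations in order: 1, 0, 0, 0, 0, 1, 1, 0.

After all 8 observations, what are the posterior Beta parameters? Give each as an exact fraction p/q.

obs 1: x=1 → posterior Beta(8/3, 12)
obs 2: x=0 → posterior Beta(8/3, 13)
obs 3: x=0 → posterior Beta(8/3, 14)
obs 4: x=0 → posterior Beta(8/3, 15)
obs 5: x=0 → posterior Beta(8/3, 16)
obs 6: x=1 → posterior Beta(11/3, 16)
obs 7: x=1 → posterior Beta(14/3, 16)
obs 8: x=0 → posterior Beta(14/3, 17)

alpha=14/3, beta=17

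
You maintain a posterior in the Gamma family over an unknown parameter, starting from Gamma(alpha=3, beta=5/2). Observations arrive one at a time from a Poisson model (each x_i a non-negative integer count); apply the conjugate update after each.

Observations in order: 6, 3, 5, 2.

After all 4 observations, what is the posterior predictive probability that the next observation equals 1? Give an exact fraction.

55552971034266952205726/332525673007965087890625

obs 1: x=6 → posterior Gamma(9, 7/2)
obs 2: x=3 → posterior Gamma(12, 9/2)
obs 3: x=5 → posterior Gamma(17, 11/2)
obs 4: x=2 → posterior Gamma(19, 13/2)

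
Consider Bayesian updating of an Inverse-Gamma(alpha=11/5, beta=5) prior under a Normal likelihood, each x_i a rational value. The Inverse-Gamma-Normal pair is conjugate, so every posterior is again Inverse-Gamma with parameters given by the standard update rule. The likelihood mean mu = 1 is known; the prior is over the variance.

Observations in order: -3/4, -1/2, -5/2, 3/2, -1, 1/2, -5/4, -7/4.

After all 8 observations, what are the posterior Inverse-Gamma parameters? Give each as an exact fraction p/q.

obs 1: x=-3/4 → posterior Inverse-Gamma(27/10, 209/32)
obs 2: x=-1/2 → posterior Inverse-Gamma(16/5, 245/32)
obs 3: x=-5/2 → posterior Inverse-Gamma(37/10, 441/32)
obs 4: x=3/2 → posterior Inverse-Gamma(21/5, 445/32)
obs 5: x=-1 → posterior Inverse-Gamma(47/10, 509/32)
obs 6: x=1/2 → posterior Inverse-Gamma(26/5, 513/32)
obs 7: x=-5/4 → posterior Inverse-Gamma(57/10, 297/16)
obs 8: x=-7/4 → posterior Inverse-Gamma(31/5, 715/32)

alpha=31/5, beta=715/32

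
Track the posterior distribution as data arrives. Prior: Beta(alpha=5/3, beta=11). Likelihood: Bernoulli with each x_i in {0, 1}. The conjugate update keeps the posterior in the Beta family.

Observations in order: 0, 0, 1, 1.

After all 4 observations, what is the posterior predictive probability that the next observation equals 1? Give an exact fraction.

11/50

obs 1: x=0 → posterior Beta(5/3, 12)
obs 2: x=0 → posterior Beta(5/3, 13)
obs 3: x=1 → posterior Beta(8/3, 13)
obs 4: x=1 → posterior Beta(11/3, 13)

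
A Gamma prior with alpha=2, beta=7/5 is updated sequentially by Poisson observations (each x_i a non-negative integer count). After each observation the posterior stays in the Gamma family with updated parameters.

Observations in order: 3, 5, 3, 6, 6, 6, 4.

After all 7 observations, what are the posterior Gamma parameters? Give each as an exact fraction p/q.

alpha=35, beta=42/5

obs 1: x=3 → posterior Gamma(5, 12/5)
obs 2: x=5 → posterior Gamma(10, 17/5)
obs 3: x=3 → posterior Gamma(13, 22/5)
obs 4: x=6 → posterior Gamma(19, 27/5)
obs 5: x=6 → posterior Gamma(25, 32/5)
obs 6: x=6 → posterior Gamma(31, 37/5)
obs 7: x=4 → posterior Gamma(35, 42/5)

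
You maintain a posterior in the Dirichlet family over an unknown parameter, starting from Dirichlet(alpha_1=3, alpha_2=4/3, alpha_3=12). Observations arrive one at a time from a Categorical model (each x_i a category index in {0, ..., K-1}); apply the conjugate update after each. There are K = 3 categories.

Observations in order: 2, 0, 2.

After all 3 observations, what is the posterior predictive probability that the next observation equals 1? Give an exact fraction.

2/29

obs 1: x=2 → posterior Dirichlet(3, 4/3, 13)
obs 2: x=0 → posterior Dirichlet(4, 4/3, 13)
obs 3: x=2 → posterior Dirichlet(4, 4/3, 14)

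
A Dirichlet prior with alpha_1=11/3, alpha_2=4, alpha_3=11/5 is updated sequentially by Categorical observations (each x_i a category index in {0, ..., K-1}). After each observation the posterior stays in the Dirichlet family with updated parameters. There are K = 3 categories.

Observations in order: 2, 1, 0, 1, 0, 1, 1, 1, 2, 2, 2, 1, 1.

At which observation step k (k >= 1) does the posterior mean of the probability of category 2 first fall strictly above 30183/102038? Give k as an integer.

obs 1: x=2 → posterior Dirichlet(11/3, 4, 16/5)
obs 2: x=1 → posterior Dirichlet(11/3, 5, 16/5)
obs 3: x=0 → posterior Dirichlet(14/3, 5, 16/5)
obs 4: x=1 → posterior Dirichlet(14/3, 6, 16/5)
obs 5: x=0 → posterior Dirichlet(17/3, 6, 16/5)
obs 6: x=1 → posterior Dirichlet(17/3, 7, 16/5)
obs 7: x=1 → posterior Dirichlet(17/3, 8, 16/5)
obs 8: x=1 → posterior Dirichlet(17/3, 9, 16/5)
obs 9: x=2 → posterior Dirichlet(17/3, 9, 21/5)
obs 10: x=2 → posterior Dirichlet(17/3, 9, 26/5)
obs 11: x=2 → posterior Dirichlet(17/3, 9, 31/5)
obs 12: x=1 → posterior Dirichlet(17/3, 10, 31/5)
obs 13: x=1 → posterior Dirichlet(17/3, 11, 31/5)

k = 11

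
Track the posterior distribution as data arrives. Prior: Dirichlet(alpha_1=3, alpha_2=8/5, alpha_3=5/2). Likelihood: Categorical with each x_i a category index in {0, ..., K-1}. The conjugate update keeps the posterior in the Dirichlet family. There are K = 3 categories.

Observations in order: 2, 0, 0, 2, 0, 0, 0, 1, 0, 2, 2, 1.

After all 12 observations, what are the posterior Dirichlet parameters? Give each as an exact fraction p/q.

obs 1: x=2 → posterior Dirichlet(3, 8/5, 7/2)
obs 2: x=0 → posterior Dirichlet(4, 8/5, 7/2)
obs 3: x=0 → posterior Dirichlet(5, 8/5, 7/2)
obs 4: x=2 → posterior Dirichlet(5, 8/5, 9/2)
obs 5: x=0 → posterior Dirichlet(6, 8/5, 9/2)
obs 6: x=0 → posterior Dirichlet(7, 8/5, 9/2)
obs 7: x=0 → posterior Dirichlet(8, 8/5, 9/2)
obs 8: x=1 → posterior Dirichlet(8, 13/5, 9/2)
obs 9: x=0 → posterior Dirichlet(9, 13/5, 9/2)
obs 10: x=2 → posterior Dirichlet(9, 13/5, 11/2)
obs 11: x=2 → posterior Dirichlet(9, 13/5, 13/2)
obs 12: x=1 → posterior Dirichlet(9, 18/5, 13/2)

alpha_1=9, alpha_2=18/5, alpha_3=13/2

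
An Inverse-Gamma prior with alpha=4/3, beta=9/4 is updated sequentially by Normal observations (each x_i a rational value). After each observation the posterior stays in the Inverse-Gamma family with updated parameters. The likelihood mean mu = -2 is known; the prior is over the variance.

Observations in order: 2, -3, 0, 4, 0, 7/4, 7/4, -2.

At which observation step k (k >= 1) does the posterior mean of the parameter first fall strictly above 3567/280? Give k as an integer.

obs 1: x=2 → posterior Inverse-Gamma(11/6, 41/4)
obs 2: x=-3 → posterior Inverse-Gamma(7/3, 43/4)
obs 3: x=0 → posterior Inverse-Gamma(17/6, 51/4)
obs 4: x=4 → posterior Inverse-Gamma(10/3, 123/4)
obs 5: x=0 → posterior Inverse-Gamma(23/6, 131/4)
obs 6: x=7/4 → posterior Inverse-Gamma(13/3, 1273/32)
obs 7: x=7/4 → posterior Inverse-Gamma(29/6, 749/16)
obs 8: x=-2 → posterior Inverse-Gamma(16/3, 749/16)

k = 4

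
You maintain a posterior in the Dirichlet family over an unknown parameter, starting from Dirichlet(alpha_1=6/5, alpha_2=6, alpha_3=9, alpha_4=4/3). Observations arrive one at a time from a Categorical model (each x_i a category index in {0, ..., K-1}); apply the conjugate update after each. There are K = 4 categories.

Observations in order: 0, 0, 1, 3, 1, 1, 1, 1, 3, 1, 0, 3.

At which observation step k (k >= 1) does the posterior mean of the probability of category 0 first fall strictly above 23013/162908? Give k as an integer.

obs 1: x=0 → posterior Dirichlet(11/5, 6, 9, 4/3)
obs 2: x=0 → posterior Dirichlet(16/5, 6, 9, 4/3)
obs 3: x=1 → posterior Dirichlet(16/5, 7, 9, 4/3)
obs 4: x=3 → posterior Dirichlet(16/5, 7, 9, 7/3)
obs 5: x=1 → posterior Dirichlet(16/5, 8, 9, 7/3)
obs 6: x=1 → posterior Dirichlet(16/5, 9, 9, 7/3)
obs 7: x=1 → posterior Dirichlet(16/5, 10, 9, 7/3)
obs 8: x=1 → posterior Dirichlet(16/5, 11, 9, 7/3)
obs 9: x=3 → posterior Dirichlet(16/5, 11, 9, 10/3)
obs 10: x=1 → posterior Dirichlet(16/5, 12, 9, 10/3)
obs 11: x=0 → posterior Dirichlet(21/5, 12, 9, 10/3)
obs 12: x=3 → posterior Dirichlet(21/5, 12, 9, 13/3)

k = 2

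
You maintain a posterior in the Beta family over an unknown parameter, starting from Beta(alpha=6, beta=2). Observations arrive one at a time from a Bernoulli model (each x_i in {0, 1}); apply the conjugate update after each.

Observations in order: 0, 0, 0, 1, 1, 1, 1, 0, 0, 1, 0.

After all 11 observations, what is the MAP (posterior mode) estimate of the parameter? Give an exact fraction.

obs 1: x=0 → posterior Beta(6, 3)
obs 2: x=0 → posterior Beta(6, 4)
obs 3: x=0 → posterior Beta(6, 5)
obs 4: x=1 → posterior Beta(7, 5)
obs 5: x=1 → posterior Beta(8, 5)
obs 6: x=1 → posterior Beta(9, 5)
obs 7: x=1 → posterior Beta(10, 5)
obs 8: x=0 → posterior Beta(10, 6)
obs 9: x=0 → posterior Beta(10, 7)
obs 10: x=1 → posterior Beta(11, 7)
obs 11: x=0 → posterior Beta(11, 8)

10/17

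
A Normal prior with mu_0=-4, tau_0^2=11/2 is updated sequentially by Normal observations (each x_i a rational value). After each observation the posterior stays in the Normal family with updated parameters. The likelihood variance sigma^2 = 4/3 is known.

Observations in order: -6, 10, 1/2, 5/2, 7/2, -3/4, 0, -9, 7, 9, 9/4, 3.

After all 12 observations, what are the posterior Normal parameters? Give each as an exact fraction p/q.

mu_0=347/202, tau_0^2=11/101

obs 1: x=-6 → posterior Normal(-230/41, 44/41)
obs 2: x=10 → posterior Normal(50/37, 22/37)
obs 3: x=1/2 → posterior Normal(233/214, 44/107)
obs 4: x=5/2 → posterior Normal(199/140, 11/35)
obs 5: x=7/2 → posterior Normal(629/346, 44/173)
obs 6: x=-3/4 → posterior Normal(1159/824, 22/103)
obs 7: x=0 → posterior Normal(1159/956, 44/239)
obs 8: x=-9 → posterior Normal(-29/1088, 11/68)
obs 9: x=7 → posterior Normal(179/244, 44/305)
obs 10: x=9 → posterior Normal(2083/1352, 22/169)
obs 11: x=9/4 → posterior Normal(85/53, 44/371)
obs 12: x=3 → posterior Normal(347/202, 11/101)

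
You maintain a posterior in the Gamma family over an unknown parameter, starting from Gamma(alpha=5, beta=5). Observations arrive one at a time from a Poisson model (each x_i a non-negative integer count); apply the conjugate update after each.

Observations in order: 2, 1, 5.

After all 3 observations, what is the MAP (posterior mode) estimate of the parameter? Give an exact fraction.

3/2

obs 1: x=2 → posterior Gamma(7, 6)
obs 2: x=1 → posterior Gamma(8, 7)
obs 3: x=5 → posterior Gamma(13, 8)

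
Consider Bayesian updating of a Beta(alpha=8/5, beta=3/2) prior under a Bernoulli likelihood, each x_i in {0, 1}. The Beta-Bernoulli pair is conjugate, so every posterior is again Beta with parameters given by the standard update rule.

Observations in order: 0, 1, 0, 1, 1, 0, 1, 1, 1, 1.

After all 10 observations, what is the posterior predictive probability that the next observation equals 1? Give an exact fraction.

86/131

obs 1: x=0 → posterior Beta(8/5, 5/2)
obs 2: x=1 → posterior Beta(13/5, 5/2)
obs 3: x=0 → posterior Beta(13/5, 7/2)
obs 4: x=1 → posterior Beta(18/5, 7/2)
obs 5: x=1 → posterior Beta(23/5, 7/2)
obs 6: x=0 → posterior Beta(23/5, 9/2)
obs 7: x=1 → posterior Beta(28/5, 9/2)
obs 8: x=1 → posterior Beta(33/5, 9/2)
obs 9: x=1 → posterior Beta(38/5, 9/2)
obs 10: x=1 → posterior Beta(43/5, 9/2)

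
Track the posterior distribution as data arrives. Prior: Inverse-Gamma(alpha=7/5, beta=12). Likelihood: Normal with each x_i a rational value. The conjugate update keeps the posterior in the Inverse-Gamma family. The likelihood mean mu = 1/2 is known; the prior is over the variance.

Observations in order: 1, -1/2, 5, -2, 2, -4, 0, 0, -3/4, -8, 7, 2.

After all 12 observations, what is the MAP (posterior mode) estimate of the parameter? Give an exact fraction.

obs 1: x=1 → posterior Inverse-Gamma(19/10, 97/8)
obs 2: x=-1/2 → posterior Inverse-Gamma(12/5, 101/8)
obs 3: x=5 → posterior Inverse-Gamma(29/10, 91/4)
obs 4: x=-2 → posterior Inverse-Gamma(17/5, 207/8)
obs 5: x=2 → posterior Inverse-Gamma(39/10, 27)
obs 6: x=-4 → posterior Inverse-Gamma(22/5, 297/8)
obs 7: x=0 → posterior Inverse-Gamma(49/10, 149/4)
obs 8: x=0 → posterior Inverse-Gamma(27/5, 299/8)
obs 9: x=-3/4 → posterior Inverse-Gamma(59/10, 1221/32)
obs 10: x=-8 → posterior Inverse-Gamma(32/5, 2377/32)
obs 11: x=7 → posterior Inverse-Gamma(69/10, 3053/32)
obs 12: x=2 → posterior Inverse-Gamma(37/5, 3089/32)

15445/1344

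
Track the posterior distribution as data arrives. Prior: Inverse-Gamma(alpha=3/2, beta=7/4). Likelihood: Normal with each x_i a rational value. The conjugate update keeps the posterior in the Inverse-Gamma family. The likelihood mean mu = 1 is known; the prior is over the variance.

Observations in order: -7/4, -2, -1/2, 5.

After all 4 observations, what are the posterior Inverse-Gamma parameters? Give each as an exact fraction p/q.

alpha=7/2, beta=613/32

obs 1: x=-7/4 → posterior Inverse-Gamma(2, 177/32)
obs 2: x=-2 → posterior Inverse-Gamma(5/2, 321/32)
obs 3: x=-1/2 → posterior Inverse-Gamma(3, 357/32)
obs 4: x=5 → posterior Inverse-Gamma(7/2, 613/32)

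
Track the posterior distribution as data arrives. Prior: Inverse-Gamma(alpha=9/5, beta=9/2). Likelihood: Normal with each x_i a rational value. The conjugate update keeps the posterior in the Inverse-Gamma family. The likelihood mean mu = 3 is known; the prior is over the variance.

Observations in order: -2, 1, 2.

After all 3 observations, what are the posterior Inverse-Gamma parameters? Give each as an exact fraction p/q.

alpha=33/10, beta=39/2

obs 1: x=-2 → posterior Inverse-Gamma(23/10, 17)
obs 2: x=1 → posterior Inverse-Gamma(14/5, 19)
obs 3: x=2 → posterior Inverse-Gamma(33/10, 39/2)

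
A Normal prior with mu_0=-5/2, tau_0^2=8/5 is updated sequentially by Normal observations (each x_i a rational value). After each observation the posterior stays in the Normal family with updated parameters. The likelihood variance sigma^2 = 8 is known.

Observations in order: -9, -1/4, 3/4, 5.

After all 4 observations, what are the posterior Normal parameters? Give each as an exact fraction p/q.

obs 1: x=-9 → posterior Normal(-43/12, 4/3)
obs 2: x=-1/4 → posterior Normal(-87/28, 8/7)
obs 3: x=3/4 → posterior Normal(-21/8, 1)
obs 4: x=5 → posterior Normal(-16/9, 8/9)

mu_0=-16/9, tau_0^2=8/9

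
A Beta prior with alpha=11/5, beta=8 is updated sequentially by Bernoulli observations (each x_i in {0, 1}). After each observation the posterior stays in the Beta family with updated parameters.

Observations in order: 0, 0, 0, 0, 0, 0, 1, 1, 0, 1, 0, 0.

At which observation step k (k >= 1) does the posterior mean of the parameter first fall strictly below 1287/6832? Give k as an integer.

k = 2

obs 1: x=0 → posterior Beta(11/5, 9)
obs 2: x=0 → posterior Beta(11/5, 10)
obs 3: x=0 → posterior Beta(11/5, 11)
obs 4: x=0 → posterior Beta(11/5, 12)
obs 5: x=0 → posterior Beta(11/5, 13)
obs 6: x=0 → posterior Beta(11/5, 14)
obs 7: x=1 → posterior Beta(16/5, 14)
obs 8: x=1 → posterior Beta(21/5, 14)
obs 9: x=0 → posterior Beta(21/5, 15)
obs 10: x=1 → posterior Beta(26/5, 15)
obs 11: x=0 → posterior Beta(26/5, 16)
obs 12: x=0 → posterior Beta(26/5, 17)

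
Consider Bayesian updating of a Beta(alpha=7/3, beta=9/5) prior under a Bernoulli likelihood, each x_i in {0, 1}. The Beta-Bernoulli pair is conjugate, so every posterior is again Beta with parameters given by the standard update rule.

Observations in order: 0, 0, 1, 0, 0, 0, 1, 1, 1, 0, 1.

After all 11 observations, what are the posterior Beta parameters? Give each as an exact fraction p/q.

alpha=22/3, beta=39/5

obs 1: x=0 → posterior Beta(7/3, 14/5)
obs 2: x=0 → posterior Beta(7/3, 19/5)
obs 3: x=1 → posterior Beta(10/3, 19/5)
obs 4: x=0 → posterior Beta(10/3, 24/5)
obs 5: x=0 → posterior Beta(10/3, 29/5)
obs 6: x=0 → posterior Beta(10/3, 34/5)
obs 7: x=1 → posterior Beta(13/3, 34/5)
obs 8: x=1 → posterior Beta(16/3, 34/5)
obs 9: x=1 → posterior Beta(19/3, 34/5)
obs 10: x=0 → posterior Beta(19/3, 39/5)
obs 11: x=1 → posterior Beta(22/3, 39/5)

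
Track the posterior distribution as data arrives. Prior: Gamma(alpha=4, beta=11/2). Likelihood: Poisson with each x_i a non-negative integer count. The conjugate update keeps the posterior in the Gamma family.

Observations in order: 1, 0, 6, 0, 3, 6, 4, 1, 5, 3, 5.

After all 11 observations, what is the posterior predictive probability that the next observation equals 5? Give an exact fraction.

19649058683522311295933081058087898579958042350174213422819587712/354672786539302218558680490129945666240018908865749835968017578125

obs 1: x=1 → posterior Gamma(5, 13/2)
obs 2: x=0 → posterior Gamma(5, 15/2)
obs 3: x=6 → posterior Gamma(11, 17/2)
obs 4: x=0 → posterior Gamma(11, 19/2)
obs 5: x=3 → posterior Gamma(14, 21/2)
obs 6: x=6 → posterior Gamma(20, 23/2)
obs 7: x=4 → posterior Gamma(24, 25/2)
obs 8: x=1 → posterior Gamma(25, 27/2)
obs 9: x=5 → posterior Gamma(30, 29/2)
obs 10: x=3 → posterior Gamma(33, 31/2)
obs 11: x=5 → posterior Gamma(38, 33/2)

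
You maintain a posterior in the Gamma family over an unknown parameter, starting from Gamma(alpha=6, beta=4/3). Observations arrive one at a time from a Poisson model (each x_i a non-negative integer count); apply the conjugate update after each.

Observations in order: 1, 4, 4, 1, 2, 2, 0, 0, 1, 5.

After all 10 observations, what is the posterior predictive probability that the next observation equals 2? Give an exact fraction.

20797037217025527842546668580585320526905344/81217248802771228597652036390959994837496721

obs 1: x=1 → posterior Gamma(7, 7/3)
obs 2: x=4 → posterior Gamma(11, 10/3)
obs 3: x=4 → posterior Gamma(15, 13/3)
obs 4: x=1 → posterior Gamma(16, 16/3)
obs 5: x=2 → posterior Gamma(18, 19/3)
obs 6: x=2 → posterior Gamma(20, 22/3)
obs 7: x=0 → posterior Gamma(20, 25/3)
obs 8: x=0 → posterior Gamma(20, 28/3)
obs 9: x=1 → posterior Gamma(21, 31/3)
obs 10: x=5 → posterior Gamma(26, 34/3)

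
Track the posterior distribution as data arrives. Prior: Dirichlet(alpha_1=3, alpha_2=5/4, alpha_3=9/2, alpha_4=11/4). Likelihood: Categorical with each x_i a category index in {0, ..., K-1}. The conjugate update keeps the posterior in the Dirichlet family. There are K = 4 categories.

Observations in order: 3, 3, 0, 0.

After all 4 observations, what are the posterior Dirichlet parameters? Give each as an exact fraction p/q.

obs 1: x=3 → posterior Dirichlet(3, 5/4, 9/2, 15/4)
obs 2: x=3 → posterior Dirichlet(3, 5/4, 9/2, 19/4)
obs 3: x=0 → posterior Dirichlet(4, 5/4, 9/2, 19/4)
obs 4: x=0 → posterior Dirichlet(5, 5/4, 9/2, 19/4)

alpha_1=5, alpha_2=5/4, alpha_3=9/2, alpha_4=19/4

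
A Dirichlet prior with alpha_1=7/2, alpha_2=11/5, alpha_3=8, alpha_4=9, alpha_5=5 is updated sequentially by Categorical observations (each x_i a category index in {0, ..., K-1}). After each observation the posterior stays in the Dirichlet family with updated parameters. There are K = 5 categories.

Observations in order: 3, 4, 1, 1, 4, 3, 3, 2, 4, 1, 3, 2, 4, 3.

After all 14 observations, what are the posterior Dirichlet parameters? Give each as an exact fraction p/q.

obs 1: x=3 → posterior Dirichlet(7/2, 11/5, 8, 10, 5)
obs 2: x=4 → posterior Dirichlet(7/2, 11/5, 8, 10, 6)
obs 3: x=1 → posterior Dirichlet(7/2, 16/5, 8, 10, 6)
obs 4: x=1 → posterior Dirichlet(7/2, 21/5, 8, 10, 6)
obs 5: x=4 → posterior Dirichlet(7/2, 21/5, 8, 10, 7)
obs 6: x=3 → posterior Dirichlet(7/2, 21/5, 8, 11, 7)
obs 7: x=3 → posterior Dirichlet(7/2, 21/5, 8, 12, 7)
obs 8: x=2 → posterior Dirichlet(7/2, 21/5, 9, 12, 7)
obs 9: x=4 → posterior Dirichlet(7/2, 21/5, 9, 12, 8)
obs 10: x=1 → posterior Dirichlet(7/2, 26/5, 9, 12, 8)
obs 11: x=3 → posterior Dirichlet(7/2, 26/5, 9, 13, 8)
obs 12: x=2 → posterior Dirichlet(7/2, 26/5, 10, 13, 8)
obs 13: x=4 → posterior Dirichlet(7/2, 26/5, 10, 13, 9)
obs 14: x=3 → posterior Dirichlet(7/2, 26/5, 10, 14, 9)

alpha_1=7/2, alpha_2=26/5, alpha_3=10, alpha_4=14, alpha_5=9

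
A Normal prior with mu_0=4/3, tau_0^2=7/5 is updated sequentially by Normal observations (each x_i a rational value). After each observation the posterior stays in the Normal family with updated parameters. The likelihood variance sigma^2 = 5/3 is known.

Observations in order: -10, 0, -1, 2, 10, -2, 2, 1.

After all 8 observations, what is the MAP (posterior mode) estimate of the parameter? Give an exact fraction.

obs 1: x=-10 → posterior Normal(-265/69, 35/46)
obs 2: x=0 → posterior Normal(-530/201, 35/67)
obs 3: x=-1 → posterior Normal(-593/264, 35/88)
obs 4: x=2 → posterior Normal(-467/327, 35/109)
obs 5: x=10 → posterior Normal(163/390, 7/26)
obs 6: x=-2 → posterior Normal(37/453, 35/151)
obs 7: x=2 → posterior Normal(163/516, 35/172)
obs 8: x=1 → posterior Normal(226/579, 35/193)

226/579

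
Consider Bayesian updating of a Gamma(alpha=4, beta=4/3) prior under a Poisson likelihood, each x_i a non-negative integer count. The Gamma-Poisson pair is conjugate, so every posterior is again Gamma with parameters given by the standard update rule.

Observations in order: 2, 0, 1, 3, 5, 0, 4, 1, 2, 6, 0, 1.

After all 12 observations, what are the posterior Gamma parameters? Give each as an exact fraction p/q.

alpha=29, beta=40/3

obs 1: x=2 → posterior Gamma(6, 7/3)
obs 2: x=0 → posterior Gamma(6, 10/3)
obs 3: x=1 → posterior Gamma(7, 13/3)
obs 4: x=3 → posterior Gamma(10, 16/3)
obs 5: x=5 → posterior Gamma(15, 19/3)
obs 6: x=0 → posterior Gamma(15, 22/3)
obs 7: x=4 → posterior Gamma(19, 25/3)
obs 8: x=1 → posterior Gamma(20, 28/3)
obs 9: x=2 → posterior Gamma(22, 31/3)
obs 10: x=6 → posterior Gamma(28, 34/3)
obs 11: x=0 → posterior Gamma(28, 37/3)
obs 12: x=1 → posterior Gamma(29, 40/3)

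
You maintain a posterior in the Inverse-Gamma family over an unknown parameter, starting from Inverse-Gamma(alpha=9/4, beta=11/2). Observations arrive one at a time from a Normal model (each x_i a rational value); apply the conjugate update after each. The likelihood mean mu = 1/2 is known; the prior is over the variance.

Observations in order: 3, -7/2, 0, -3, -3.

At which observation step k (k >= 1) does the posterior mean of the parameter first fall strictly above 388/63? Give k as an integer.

k = 2

obs 1: x=3 → posterior Inverse-Gamma(11/4, 69/8)
obs 2: x=-7/2 → posterior Inverse-Gamma(13/4, 133/8)
obs 3: x=0 → posterior Inverse-Gamma(15/4, 67/4)
obs 4: x=-3 → posterior Inverse-Gamma(17/4, 183/8)
obs 5: x=-3 → posterior Inverse-Gamma(19/4, 29)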